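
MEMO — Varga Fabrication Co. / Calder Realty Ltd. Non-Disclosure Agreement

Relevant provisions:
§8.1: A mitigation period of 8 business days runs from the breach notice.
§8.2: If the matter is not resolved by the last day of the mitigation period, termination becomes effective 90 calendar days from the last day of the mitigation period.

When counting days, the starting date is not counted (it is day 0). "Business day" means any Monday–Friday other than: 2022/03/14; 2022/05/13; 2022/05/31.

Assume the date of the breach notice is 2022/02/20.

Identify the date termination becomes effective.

The last day of the mitigation period: counting 8 business days from Sunday, 2022/02/20 (Feb 21, Feb 22, Feb 23, Feb 24, Feb 25, Feb 28, Mar 1, Mar 2, skipping weekends) reaches Wednesday, 2022/03/02.
The date termination becomes effective: 2022/03/02 + 90 days = 2022/05/31.

2022/05/31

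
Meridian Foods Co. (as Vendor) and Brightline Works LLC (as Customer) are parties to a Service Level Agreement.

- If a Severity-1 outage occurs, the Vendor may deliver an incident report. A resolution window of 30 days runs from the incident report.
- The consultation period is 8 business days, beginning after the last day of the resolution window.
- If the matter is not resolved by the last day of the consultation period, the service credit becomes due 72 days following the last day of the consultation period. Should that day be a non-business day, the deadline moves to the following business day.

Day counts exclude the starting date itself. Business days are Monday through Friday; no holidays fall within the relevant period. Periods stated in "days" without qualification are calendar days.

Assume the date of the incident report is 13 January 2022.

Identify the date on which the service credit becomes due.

The last day of the resolution window: 30 calendar days after 13 January 2022 is 12 February 2022.
The last day of the consultation period: 8 business days after Saturday, 12 February 2022, skipping weekends — Feb 14, Feb 15, Feb 16, Feb 17, Feb 18, Feb 21, Feb 22, Feb 23 — lands on Wednesday, 23 February 2022.
Adding 72 calendar days to 23 February 2022 gives 6 May 2022, which is the date on which the service credit becomes due. 6 May 2022 is a Friday, so no roll-forward applies.

6 May 2022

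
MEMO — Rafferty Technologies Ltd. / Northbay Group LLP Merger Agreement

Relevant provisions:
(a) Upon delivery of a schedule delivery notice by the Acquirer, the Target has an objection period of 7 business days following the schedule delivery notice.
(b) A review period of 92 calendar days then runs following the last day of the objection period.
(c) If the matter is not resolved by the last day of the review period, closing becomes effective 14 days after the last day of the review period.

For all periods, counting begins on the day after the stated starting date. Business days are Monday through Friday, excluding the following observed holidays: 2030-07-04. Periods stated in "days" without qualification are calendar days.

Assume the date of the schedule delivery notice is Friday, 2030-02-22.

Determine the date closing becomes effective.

2030-06-19

From Friday, 2030-02-22, 7 business days (Feb 25, Feb 26, Feb 27, Feb 28, Mar 1, Mar 4, Mar 5, skipping weekends) brings us to Tuesday, 2030-03-05, which is the last day of the objection period.
The last day of the review period: 2030-03-05 + 92 days = 2030-06-05.
The date closing becomes effective: 2030-06-05 + 14 days = 2030-06-19.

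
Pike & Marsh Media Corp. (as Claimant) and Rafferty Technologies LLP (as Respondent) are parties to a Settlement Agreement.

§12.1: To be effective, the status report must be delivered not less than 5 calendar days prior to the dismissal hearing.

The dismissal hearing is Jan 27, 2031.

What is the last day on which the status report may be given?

Jan 22, 2031

Counting back 5 calendar days from Jan 27, 2031 gives Jan 22, 2031.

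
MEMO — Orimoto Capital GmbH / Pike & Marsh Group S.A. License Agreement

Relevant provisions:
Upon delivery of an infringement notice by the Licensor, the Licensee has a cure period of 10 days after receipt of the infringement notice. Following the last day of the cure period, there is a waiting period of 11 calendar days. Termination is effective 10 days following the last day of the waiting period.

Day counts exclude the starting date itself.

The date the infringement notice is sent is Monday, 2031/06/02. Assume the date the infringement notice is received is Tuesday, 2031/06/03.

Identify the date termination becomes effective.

Adding 10 calendar days to 2031/06/03 gives 2031/06/13, which is the last day of the cure period.
The last day of the waiting period: 2031/06/13 + 11 days = 2031/06/24.
The date termination becomes effective: 10 calendar days after 2031/06/24 is 2031/07/04.

2031/07/04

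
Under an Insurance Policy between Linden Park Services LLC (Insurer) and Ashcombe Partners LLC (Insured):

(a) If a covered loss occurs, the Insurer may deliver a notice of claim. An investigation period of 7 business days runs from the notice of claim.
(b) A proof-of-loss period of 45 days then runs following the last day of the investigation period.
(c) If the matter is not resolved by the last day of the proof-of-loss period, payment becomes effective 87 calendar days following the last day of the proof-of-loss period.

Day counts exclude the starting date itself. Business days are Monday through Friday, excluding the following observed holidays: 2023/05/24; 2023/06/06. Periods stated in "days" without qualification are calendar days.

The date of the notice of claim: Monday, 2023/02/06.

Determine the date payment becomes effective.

From Monday, 2023/02/06, 7 business days (Feb 7, Feb 8, Feb 9, Feb 10, Feb 13, Feb 14, Feb 15, skipping weekends) brings us to Wednesday, 2023/02/15, which is the last day of the investigation period.
The last day of the proof-of-loss period: 2023/02/15 + 45 days = 2023/04/01.
The date payment becomes effective: 87 calendar days after 2023/04/01 is 2023/06/27.

2023/06/27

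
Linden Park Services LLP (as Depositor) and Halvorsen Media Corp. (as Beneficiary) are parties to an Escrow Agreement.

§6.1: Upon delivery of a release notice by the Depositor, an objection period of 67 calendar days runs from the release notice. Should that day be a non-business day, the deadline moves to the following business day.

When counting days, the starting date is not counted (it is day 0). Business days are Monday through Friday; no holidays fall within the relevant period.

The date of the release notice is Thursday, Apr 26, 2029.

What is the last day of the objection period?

The last day of the objection period: Apr 26, 2029 + 67 days = Jul 2, 2029. Jul 2, 2029 is a Monday, so no roll-forward applies.

Jul 2, 2029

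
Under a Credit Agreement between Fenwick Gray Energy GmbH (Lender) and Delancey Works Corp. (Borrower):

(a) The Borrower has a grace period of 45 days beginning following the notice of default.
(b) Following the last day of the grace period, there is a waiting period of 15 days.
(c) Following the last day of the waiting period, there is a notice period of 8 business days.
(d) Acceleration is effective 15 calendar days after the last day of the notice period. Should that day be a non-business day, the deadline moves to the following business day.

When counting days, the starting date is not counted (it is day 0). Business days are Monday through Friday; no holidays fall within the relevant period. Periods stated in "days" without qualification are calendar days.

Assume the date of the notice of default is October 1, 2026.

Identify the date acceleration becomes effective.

The last day of the grace period: October 1, 2026 + 45 days = November 15, 2026.
The last day of the waiting period: November 15, 2026 + 15 days = November 30, 2026.
From Monday, November 30, 2026, 8 business days (Dec 1, Dec 2, Dec 3, Dec 4, Dec 7, Dec 8, Dec 9, Dec 10, skipping weekends) brings us to Thursday, December 10, 2026, which is the last day of the notice period.
The date acceleration becomes effective: 15 calendar days after December 10, 2026 is December 25, 2026. December 25, 2026 is a Friday, so no roll-forward applies.

December 25, 2026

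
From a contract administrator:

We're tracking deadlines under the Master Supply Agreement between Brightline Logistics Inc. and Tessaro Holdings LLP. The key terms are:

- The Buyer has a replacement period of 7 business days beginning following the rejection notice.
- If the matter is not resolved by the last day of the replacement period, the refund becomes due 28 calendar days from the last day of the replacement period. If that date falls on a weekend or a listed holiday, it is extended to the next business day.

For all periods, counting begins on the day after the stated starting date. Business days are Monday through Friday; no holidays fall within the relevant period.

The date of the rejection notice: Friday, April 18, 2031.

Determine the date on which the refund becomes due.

May 27, 2031

The last day of the replacement period: 7 business days after Friday, April 18, 2031, skipping weekends — Apr 21, Apr 22, Apr 23, Apr 24, Apr 25, Apr 28, Apr 29 — lands on Tuesday, April 29, 2031.
Adding 28 calendar days to April 29, 2031 gives May 27, 2031, which is the date on which the refund becomes due. May 27, 2031 is a Tuesday, so no roll-forward applies.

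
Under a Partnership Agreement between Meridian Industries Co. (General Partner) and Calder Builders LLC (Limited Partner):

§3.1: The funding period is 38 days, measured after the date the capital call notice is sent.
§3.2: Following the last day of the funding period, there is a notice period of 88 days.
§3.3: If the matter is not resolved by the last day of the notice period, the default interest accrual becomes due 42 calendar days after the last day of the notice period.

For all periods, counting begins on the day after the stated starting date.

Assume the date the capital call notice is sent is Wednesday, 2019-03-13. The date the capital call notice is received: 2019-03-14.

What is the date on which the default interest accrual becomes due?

2019-08-28

The last day of the funding period: 38 calendar days after 2019-03-13 is 2019-04-20.
The last day of the notice period: 88 calendar days after 2019-04-20 is 2019-07-17.
Adding 42 calendar days to 2019-07-17 gives 2019-08-28, which is the date on which the default interest accrual becomes due.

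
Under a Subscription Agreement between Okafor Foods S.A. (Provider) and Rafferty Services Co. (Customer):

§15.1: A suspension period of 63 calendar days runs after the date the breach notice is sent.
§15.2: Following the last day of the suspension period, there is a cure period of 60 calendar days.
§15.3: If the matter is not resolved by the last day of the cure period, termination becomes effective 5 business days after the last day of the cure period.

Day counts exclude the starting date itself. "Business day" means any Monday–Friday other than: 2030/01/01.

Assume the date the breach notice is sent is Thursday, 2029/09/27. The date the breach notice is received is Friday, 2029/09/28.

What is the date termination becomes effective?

2030/02/04

The last day of the suspension period: 63 calendar days after 2029/09/27 is 2029/11/29.
The last day of the cure period: 2029/11/29 + 60 days = 2030/01/28.
From Monday, 2030/01/28, 5 business days (Jan 29, Jan 30, Jan 31, Feb 1, Feb 4, skipping weekends) brings us to Monday, 2030/02/04, which is the date termination becomes effective.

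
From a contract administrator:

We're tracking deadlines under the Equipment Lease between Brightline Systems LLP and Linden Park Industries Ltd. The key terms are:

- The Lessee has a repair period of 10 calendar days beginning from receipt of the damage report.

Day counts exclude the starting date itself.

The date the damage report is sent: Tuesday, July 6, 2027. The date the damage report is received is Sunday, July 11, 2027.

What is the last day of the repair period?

Adding 10 calendar days to July 11, 2027 gives July 21, 2027, which is the last day of the repair period.

July 21, 2027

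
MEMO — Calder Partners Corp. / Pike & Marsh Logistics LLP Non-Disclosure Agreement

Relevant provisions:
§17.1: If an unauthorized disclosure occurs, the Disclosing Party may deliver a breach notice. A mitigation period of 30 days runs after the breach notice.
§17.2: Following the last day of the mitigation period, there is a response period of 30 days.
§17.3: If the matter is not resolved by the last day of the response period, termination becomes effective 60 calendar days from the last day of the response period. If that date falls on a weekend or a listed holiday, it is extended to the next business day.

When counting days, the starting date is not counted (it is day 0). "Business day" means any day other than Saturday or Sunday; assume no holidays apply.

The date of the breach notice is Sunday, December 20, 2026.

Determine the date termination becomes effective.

April 19, 2027

Adding 30 calendar days to December 20, 2026 gives January 19, 2027, which is the last day of the mitigation period.
Adding 30 calendar days to January 19, 2027 gives February 18, 2027, which is the last day of the response period.
Adding 60 calendar days to February 18, 2027 gives April 19, 2027, which is the date termination becomes effective. April 19, 2027 is a Monday, so no roll-forward applies.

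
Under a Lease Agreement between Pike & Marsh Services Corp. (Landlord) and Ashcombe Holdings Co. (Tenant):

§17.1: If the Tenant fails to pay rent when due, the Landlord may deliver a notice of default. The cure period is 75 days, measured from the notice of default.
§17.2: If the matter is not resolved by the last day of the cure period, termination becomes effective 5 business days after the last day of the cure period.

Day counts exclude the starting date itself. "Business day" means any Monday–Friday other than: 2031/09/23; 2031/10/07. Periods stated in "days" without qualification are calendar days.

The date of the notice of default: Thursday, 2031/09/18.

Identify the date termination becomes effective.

Adding 75 calendar days to 2031/09/18 gives 2031/12/02, which is the last day of the cure period.
The date termination becomes effective: counting 5 business days from Tuesday, 2031/12/02 (Dec 3, Dec 4, Dec 5, Dec 8, Dec 9, skipping weekends) reaches Tuesday, 2031/12/09.

2031/12/09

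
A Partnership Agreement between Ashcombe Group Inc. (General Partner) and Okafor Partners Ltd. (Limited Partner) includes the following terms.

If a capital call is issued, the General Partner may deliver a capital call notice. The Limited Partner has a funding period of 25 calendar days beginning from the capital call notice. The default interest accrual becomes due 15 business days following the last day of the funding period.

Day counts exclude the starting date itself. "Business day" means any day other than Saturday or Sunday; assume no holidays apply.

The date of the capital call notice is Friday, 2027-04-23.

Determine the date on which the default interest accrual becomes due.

2027-06-08

The last day of the funding period: 2027-04-23 + 25 days = 2027-05-18.
From Tuesday, 2027-05-18, 15 business days (May 19, May 20, May 21, May 24, …, Jun 4, Jun 7, Jun 8, skipping weekends) brings us to Tuesday, 2027-06-08, which is the date on which the default interest accrual becomes due.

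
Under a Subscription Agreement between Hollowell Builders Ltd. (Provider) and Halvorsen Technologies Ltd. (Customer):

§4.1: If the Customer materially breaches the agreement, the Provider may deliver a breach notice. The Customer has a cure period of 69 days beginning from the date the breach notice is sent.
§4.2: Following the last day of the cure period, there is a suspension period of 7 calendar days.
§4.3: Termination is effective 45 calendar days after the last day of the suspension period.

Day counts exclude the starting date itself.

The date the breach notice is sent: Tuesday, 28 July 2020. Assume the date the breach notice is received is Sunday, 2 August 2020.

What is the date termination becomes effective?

26 November 2020

The last day of the cure period: 69 calendar days after 28 July 2020 is 5 October 2020.
The last day of the suspension period: 5 October 2020 + 7 days = 12 October 2020.
The date termination becomes effective: 12 October 2020 + 45 days = 26 November 2020.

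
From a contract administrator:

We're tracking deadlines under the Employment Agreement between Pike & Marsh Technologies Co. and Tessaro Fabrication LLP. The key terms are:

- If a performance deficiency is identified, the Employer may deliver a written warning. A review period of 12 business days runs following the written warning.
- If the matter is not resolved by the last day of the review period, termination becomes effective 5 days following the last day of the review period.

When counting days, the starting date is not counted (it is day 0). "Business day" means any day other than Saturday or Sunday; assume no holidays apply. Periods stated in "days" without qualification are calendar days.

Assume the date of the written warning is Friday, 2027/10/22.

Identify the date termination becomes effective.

2027/11/14

From Friday, 2027/10/22, 12 business days (Oct 25, Oct 26, Oct 27, Oct 28, …, Nov 5, Nov 8, Nov 9, skipping weekends) brings us to Tuesday, 2027/11/09, which is the last day of the review period.
The date termination becomes effective: 5 calendar days after 2027/11/09 is 2027/11/14.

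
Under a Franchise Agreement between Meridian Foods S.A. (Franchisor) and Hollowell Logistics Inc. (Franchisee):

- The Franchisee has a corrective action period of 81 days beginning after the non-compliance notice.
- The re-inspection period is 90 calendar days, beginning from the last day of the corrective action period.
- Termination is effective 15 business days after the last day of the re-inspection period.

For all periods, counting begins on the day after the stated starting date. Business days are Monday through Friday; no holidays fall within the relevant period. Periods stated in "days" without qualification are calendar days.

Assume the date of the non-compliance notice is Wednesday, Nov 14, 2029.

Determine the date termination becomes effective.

Adding 81 calendar days to Nov 14, 2029 gives Feb 3, 2030, which is the last day of the corrective action period.
Adding 90 calendar days to Feb 3, 2030 gives May 4, 2030, which is the last day of the re-inspection period.
The date termination becomes effective: 15 business days after Saturday, May 4, 2030, skipping weekends — May 6, May 7, May 8, May 9, …, May 22, May 23, May 24 — lands on Friday, May 24, 2030.

May 24, 2030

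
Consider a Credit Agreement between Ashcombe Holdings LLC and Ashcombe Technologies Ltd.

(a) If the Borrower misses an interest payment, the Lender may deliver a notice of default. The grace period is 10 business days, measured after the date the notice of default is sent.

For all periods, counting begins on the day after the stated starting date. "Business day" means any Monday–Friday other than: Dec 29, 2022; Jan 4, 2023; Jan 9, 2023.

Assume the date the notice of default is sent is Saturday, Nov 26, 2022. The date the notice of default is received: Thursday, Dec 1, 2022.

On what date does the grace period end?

Dec 9, 2022

From Saturday, Nov 26, 2022, 10 business days (Nov 28, Nov 29, Nov 30, Dec 1, Dec 2, Dec 5, Dec 6, Dec 7, Dec 8, Dec 9, skipping weekends) brings us to Friday, Dec 9, 2022, which is the last day of the grace period.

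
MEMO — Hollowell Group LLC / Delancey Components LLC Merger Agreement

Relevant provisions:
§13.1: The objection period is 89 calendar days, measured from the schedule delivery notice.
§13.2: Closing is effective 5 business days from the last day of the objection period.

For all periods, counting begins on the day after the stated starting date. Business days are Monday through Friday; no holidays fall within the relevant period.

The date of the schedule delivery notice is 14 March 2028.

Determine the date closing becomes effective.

The last day of the objection period: 14 March 2028 + 89 days = 11 June 2028.
From Sunday, 11 June 2028, 5 business days (Jun 12, Jun 13, Jun 14, Jun 15, Jun 16, skipping weekends) brings us to Friday, 16 June 2028, which is the date closing becomes effective.

16 June 2028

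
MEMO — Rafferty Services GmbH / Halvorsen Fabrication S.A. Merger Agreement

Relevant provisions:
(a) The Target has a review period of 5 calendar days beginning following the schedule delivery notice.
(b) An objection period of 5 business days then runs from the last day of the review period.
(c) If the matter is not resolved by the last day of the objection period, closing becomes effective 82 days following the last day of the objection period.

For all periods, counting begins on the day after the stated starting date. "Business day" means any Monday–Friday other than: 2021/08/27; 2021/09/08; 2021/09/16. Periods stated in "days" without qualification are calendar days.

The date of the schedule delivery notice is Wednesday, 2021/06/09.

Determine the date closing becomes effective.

Adding 5 calendar days to 2021/06/09 gives 2021/06/14, which is the last day of the review period.
From Monday, 2021/06/14, 5 business days (Jun 15, Jun 16, Jun 17, Jun 18, Jun 21, skipping weekends) brings us to Monday, 2021/06/21, which is the last day of the objection period.
The date closing becomes effective: 2021/06/21 + 82 days = 2021/09/11.

2021/09/11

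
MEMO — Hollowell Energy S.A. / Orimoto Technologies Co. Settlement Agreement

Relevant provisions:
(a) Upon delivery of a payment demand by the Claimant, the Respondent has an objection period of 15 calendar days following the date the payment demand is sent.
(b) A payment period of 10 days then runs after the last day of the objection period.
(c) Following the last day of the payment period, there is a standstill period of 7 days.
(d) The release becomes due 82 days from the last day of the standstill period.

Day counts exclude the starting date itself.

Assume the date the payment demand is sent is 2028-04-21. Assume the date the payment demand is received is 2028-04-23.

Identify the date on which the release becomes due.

2028-08-13

The last day of the objection period: 15 calendar days after 2028-04-21 is 2028-05-06.
Adding 10 calendar days to 2028-05-06 gives 2028-05-16, which is the last day of the payment period.
The last day of the standstill period: 7 calendar days after 2028-05-16 is 2028-05-23.
The date on which the release becomes due: 82 calendar days after 2028-05-23 is 2028-08-13.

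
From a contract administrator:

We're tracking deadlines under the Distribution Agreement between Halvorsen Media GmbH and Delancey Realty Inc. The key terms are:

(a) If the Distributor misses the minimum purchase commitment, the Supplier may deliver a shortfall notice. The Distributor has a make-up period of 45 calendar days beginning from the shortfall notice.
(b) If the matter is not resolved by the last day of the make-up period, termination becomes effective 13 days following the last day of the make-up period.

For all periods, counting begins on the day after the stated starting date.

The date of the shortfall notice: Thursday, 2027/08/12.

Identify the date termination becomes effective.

2027/10/09

The last day of the make-up period: 2027/08/12 + 45 days = 2027/09/26.
Adding 13 calendar days to 2027/09/26 gives 2027/10/09, which is the date termination becomes effective.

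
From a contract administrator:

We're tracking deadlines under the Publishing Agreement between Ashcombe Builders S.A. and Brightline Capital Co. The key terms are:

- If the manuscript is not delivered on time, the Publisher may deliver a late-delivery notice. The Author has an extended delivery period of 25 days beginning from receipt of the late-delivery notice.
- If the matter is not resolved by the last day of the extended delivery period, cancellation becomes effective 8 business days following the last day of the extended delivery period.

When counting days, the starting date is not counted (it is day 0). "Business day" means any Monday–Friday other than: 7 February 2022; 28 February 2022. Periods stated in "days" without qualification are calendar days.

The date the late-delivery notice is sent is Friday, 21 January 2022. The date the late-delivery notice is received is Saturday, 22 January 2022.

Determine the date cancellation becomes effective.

The last day of the extended delivery period: 22 January 2022 + 25 days = 16 February 2022.
The date cancellation becomes effective: counting 8 business days from Wednesday, 16 February 2022 (Feb 17, Feb 18, Feb 21, Feb 22, Feb 23, Feb 24, Feb 25, Mar 1, skipping weekends and the listed holiday on Feb 28) reaches Tuesday, 1 March 2022.

1 March 2022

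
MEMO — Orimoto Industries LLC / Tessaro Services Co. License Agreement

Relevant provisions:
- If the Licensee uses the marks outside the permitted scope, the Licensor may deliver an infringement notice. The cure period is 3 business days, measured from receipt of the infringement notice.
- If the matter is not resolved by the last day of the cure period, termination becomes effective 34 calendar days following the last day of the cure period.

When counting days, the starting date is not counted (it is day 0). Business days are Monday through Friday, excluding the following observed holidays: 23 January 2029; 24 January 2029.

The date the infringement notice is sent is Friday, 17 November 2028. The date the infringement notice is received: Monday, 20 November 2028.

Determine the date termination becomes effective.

From Monday, 20 November 2028, 3 business days (Nov 21, Nov 22, Nov 23, skipping weekends) brings us to Thursday, 23 November 2028, which is the last day of the cure period.
The date termination becomes effective: 34 calendar days after 23 November 2028 is 27 December 2028.

27 December 2028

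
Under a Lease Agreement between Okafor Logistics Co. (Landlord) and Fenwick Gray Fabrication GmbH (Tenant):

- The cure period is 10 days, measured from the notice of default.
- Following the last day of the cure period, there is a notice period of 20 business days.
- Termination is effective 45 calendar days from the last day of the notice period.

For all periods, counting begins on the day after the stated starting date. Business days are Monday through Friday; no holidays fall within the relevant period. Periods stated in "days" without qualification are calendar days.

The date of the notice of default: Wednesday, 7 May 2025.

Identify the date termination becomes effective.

The last day of the cure period: 10 calendar days after 7 May 2025 is 17 May 2025.
The last day of the notice period: counting 20 business days from Saturday, 17 May 2025 (May 19, May 20, May 21, May 22, …, Jun 11, Jun 12, Jun 13, skipping weekends) reaches Friday, 13 June 2025.
The date termination becomes effective: 13 June 2025 + 45 days = 28 July 2025.

28 July 2025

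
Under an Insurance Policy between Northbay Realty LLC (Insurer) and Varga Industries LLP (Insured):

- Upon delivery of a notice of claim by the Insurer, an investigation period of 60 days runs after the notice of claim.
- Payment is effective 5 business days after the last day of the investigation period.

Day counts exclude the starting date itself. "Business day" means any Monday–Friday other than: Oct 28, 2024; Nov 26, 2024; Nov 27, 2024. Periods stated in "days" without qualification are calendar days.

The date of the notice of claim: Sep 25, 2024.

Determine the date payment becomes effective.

Dec 3, 2024

Adding 60 calendar days to Sep 25, 2024 gives Nov 24, 2024, which is the last day of the investigation period.
The date payment becomes effective: counting 5 business days from Sunday, Nov 24, 2024 (Nov 25, Nov 28, Nov 29, Dec 2, Dec 3, skipping weekends and the listed holidays on Nov 26, Nov 27) reaches Tuesday, Dec 3, 2024.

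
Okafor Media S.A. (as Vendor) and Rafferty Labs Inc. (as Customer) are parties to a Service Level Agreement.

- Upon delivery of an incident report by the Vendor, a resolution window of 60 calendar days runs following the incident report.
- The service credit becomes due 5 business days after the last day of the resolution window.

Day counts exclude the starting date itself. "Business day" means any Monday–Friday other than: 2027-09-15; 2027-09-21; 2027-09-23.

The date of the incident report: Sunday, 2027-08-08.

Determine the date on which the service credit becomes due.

The last day of the resolution window: 60 calendar days after 2027-08-08 is 2027-10-07.
From Thursday, 2027-10-07, 5 business days (Oct 8, Oct 11, Oct 12, Oct 13, Oct 14, skipping weekends) brings us to Thursday, 2027-10-14, which is the date on which the service credit becomes due.

2027-10-14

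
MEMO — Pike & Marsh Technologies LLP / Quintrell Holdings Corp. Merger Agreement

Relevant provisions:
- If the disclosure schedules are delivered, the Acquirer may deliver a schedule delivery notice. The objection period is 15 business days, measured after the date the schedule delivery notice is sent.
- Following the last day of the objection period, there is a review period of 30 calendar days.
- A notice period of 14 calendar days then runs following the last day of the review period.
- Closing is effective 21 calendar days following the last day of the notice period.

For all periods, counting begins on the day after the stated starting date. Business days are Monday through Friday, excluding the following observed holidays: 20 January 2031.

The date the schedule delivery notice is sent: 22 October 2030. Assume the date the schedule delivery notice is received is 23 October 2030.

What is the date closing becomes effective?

16 January 2031

The last day of the objection period: counting 15 business days from Tuesday, 22 October 2030 (Oct 23, Oct 24, Oct 25, Oct 28, …, Nov 8, Nov 11, Nov 12, skipping weekends) reaches Tuesday, 12 November 2030.
Adding 30 calendar days to 12 November 2030 gives 12 December 2030, which is the last day of the review period.
The last day of the notice period: 12 December 2030 + 14 days = 26 December 2030.
The date closing becomes effective: 26 December 2030 + 21 days = 16 January 2031.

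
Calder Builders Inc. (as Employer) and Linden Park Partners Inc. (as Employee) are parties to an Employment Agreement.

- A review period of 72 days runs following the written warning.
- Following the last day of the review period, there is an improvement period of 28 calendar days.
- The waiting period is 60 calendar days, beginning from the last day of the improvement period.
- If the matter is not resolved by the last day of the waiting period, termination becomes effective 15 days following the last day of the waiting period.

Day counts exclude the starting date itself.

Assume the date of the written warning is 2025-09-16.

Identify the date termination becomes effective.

2026-03-10

Adding 72 calendar days to 2025-09-16 gives 2025-11-27, which is the last day of the review period.
The last day of the improvement period: 28 calendar days after 2025-11-27 is 2025-12-25.
The last day of the waiting period: 2025-12-25 + 60 days = 2026-02-23.
Adding 15 calendar days to 2026-02-23 gives 2026-03-10, which is the date termination becomes effective.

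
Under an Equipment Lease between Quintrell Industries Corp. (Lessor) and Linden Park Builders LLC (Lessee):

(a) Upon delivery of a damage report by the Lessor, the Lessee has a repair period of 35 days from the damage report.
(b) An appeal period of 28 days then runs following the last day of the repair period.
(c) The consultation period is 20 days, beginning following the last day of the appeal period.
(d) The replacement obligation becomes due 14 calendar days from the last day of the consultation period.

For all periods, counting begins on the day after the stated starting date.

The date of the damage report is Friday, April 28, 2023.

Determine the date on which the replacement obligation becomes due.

August 3, 2023

Adding 35 calendar days to April 28, 2023 gives June 2, 2023, which is the last day of the repair period.
The last day of the appeal period: June 2, 2023 + 28 days = June 30, 2023.
The last day of the consultation period: 20 calendar days after June 30, 2023 is July 20, 2023.
The date on which the replacement obligation becomes due: 14 calendar days after July 20, 2023 is August 3, 2023.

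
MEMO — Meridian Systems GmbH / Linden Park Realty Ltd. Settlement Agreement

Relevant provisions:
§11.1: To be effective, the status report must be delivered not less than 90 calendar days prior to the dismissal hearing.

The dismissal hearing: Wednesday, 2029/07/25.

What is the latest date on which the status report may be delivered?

2029/07/25 minus 90 days is 2029/04/26.

2029/04/26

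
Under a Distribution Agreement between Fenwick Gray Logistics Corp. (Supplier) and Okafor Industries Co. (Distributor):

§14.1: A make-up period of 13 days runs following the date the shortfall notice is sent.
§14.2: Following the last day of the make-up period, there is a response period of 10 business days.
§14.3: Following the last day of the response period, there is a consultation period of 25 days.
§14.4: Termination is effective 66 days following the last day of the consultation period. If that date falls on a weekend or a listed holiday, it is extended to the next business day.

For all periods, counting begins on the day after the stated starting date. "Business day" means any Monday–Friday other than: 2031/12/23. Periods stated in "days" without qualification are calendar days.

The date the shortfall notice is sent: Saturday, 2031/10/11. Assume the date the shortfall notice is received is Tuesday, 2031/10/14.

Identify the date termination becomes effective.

2032/02/06

The last day of the make-up period: 13 calendar days after 2031/10/11 is 2031/10/24.
The last day of the response period: 10 business days after Friday, 2031/10/24, skipping weekends — Oct 27, Oct 28, Oct 29, Oct 30, Oct 31, Nov 3, Nov 4, Nov 5, Nov 6, Nov 7 — lands on Friday, 2031/11/07.
Adding 25 calendar days to 2031/11/07 gives 2031/12/02, which is the last day of the consultation period.
The date termination becomes effective: 2031/12/02 + 66 days = 2032/02/06. 2032/02/06 is a Friday and is not a listed holiday, so no roll-forward applies.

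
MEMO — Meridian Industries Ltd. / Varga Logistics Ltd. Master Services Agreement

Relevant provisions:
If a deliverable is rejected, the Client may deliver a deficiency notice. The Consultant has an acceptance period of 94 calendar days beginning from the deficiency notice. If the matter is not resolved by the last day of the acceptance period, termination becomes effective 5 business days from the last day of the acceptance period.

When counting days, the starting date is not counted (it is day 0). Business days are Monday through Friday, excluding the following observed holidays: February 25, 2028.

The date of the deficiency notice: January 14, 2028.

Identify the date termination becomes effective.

April 24, 2028

The last day of the acceptance period: January 14, 2028 + 94 days = April 17, 2028.
The date termination becomes effective: 5 business days after Monday, April 17, 2028, skipping weekends — Apr 18, Apr 19, Apr 20, Apr 21, Apr 24 — lands on Monday, April 24, 2028.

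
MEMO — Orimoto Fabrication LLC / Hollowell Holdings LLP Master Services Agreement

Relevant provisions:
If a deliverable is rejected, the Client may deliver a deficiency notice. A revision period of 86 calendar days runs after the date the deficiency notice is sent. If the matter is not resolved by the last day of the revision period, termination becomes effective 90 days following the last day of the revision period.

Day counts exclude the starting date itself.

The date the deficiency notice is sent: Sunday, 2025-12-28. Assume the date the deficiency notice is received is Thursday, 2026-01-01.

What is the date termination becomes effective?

The last day of the revision period: 2025-12-28 + 86 days = 2026-03-24.
The date termination becomes effective: 90 calendar days after 2026-03-24 is 2026-06-22.

2026-06-22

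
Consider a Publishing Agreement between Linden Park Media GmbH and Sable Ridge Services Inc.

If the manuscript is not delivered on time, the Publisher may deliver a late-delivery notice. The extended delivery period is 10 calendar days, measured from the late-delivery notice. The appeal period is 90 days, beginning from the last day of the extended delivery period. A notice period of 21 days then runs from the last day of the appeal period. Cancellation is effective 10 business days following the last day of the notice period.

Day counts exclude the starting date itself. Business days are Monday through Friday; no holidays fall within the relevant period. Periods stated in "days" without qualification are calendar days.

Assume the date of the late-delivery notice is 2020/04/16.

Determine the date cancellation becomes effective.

Adding 10 calendar days to 2020/04/16 gives 2020/04/26, which is the last day of the extended delivery period.
The last day of the appeal period: 90 calendar days after 2020/04/26 is 2020/07/25.
Adding 21 calendar days to 2020/07/25 gives 2020/08/15, which is the last day of the notice period.
The date cancellation becomes effective: counting 10 business days from Saturday, 2020/08/15 (Aug 17, Aug 18, Aug 19, Aug 20, Aug 21, Aug 24, Aug 25, Aug 26, Aug 27, Aug 28, skipping weekends) reaches Friday, 2020/08/28.

2020/08/28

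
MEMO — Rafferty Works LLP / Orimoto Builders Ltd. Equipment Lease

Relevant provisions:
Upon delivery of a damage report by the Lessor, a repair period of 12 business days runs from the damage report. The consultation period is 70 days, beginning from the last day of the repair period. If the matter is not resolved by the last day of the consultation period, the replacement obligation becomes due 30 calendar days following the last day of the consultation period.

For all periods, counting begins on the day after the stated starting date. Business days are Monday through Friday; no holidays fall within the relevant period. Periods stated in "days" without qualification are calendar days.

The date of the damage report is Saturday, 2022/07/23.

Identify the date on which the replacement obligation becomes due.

The last day of the repair period: counting 12 business days from Saturday, 2022/07/23 (Jul 25, Jul 26, Jul 27, Jul 28, …, Aug 5, Aug 8, Aug 9, skipping weekends) reaches Tuesday, 2022/08/09.
Adding 70 calendar days to 2022/08/09 gives 2022/10/18, which is the last day of the consultation period.
The date on which the replacement obligation becomes due: 2022/10/18 + 30 days = 2022/11/17.

2022/11/17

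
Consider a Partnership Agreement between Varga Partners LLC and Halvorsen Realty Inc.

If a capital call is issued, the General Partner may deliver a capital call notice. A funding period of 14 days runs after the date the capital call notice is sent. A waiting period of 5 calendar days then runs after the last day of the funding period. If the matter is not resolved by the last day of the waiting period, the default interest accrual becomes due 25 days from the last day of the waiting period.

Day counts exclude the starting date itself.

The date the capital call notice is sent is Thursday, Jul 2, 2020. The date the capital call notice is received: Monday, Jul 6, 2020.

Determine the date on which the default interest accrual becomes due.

Adding 14 calendar days to Jul 2, 2020 gives Jul 16, 2020, which is the last day of the funding period.
The last day of the waiting period: 5 calendar days after Jul 16, 2020 is Jul 21, 2020.
The date on which the default interest accrual becomes due: Jul 21, 2020 + 25 days = Aug 15, 2020.

Aug 15, 2020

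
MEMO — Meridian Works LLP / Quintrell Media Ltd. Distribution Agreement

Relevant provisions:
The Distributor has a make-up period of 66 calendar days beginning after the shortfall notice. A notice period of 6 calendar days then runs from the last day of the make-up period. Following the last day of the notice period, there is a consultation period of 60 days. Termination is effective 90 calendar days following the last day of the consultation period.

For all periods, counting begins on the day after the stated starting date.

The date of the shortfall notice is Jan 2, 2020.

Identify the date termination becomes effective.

Adding 66 calendar days to Jan 2, 2020 gives Mar 8, 2020, which is the last day of the make-up period.
Adding 6 calendar days to Mar 8, 2020 gives Mar 14, 2020, which is the last day of the notice period.
The last day of the consultation period: Mar 14, 2020 + 60 days = May 13, 2020.
The date termination becomes effective: 90 calendar days after May 13, 2020 is Aug 11, 2020.

Aug 11, 2020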